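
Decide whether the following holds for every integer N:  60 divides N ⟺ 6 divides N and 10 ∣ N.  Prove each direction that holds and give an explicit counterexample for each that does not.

(⇒) holds; (⇐) fails.

(⇐) This fails: take N = 30. Both 6 ∣ 30 and 10 ∣ 30, yet 30 is not a multiple of 60 (since 30 = 0·60 + 30), so 60 ∤ 30.

(⇒) If 60 ∣ N, write N = 60q. Since 60 = 10·6, N = 6·(10q), so 6 ∣ N; and since 60 = 6·10, N = 10·(6q), so 10 ∣ N.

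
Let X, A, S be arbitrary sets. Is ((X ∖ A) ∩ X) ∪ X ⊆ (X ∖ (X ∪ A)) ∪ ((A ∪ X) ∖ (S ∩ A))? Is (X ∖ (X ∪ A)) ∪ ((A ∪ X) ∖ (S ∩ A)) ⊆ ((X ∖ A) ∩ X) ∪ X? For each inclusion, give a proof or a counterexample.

(⟹) This inclusion fails. Take X = {1}, A = {1}, S = {1}; then 1 ∈ ((X ∖ A) ∩ X) ∪ X but 1 ∉ (X ∖ (X ∪ A)) ∪ ((A ∪ X) ∖ (S ∩ A)).

(⟸) This inclusion fails. Take X = ∅, A = {1}, S = ∅; then 1 ∈ (X ∖ (X ∪ A)) ∪ ((A ∪ X) ∖ (S ∩ A)) but 1 ∉ ((X ∖ A) ∩ X) ∪ X.

(⊆) fails and (⊇) fails.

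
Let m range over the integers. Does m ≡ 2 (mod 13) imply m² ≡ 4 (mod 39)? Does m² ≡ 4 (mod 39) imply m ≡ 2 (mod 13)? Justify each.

Forward direction. This fails: take m = 15. Then 15 ≡ 2 (mod 13), but 15² = 225 ≡ 30 (mod 39), not 4.

Converse. This fails: take m = 11. Then 11² = 121 ≡ 4 (mod 39), yet 11 ≡ 11 (mod 13), not 2.

Neither direction holds.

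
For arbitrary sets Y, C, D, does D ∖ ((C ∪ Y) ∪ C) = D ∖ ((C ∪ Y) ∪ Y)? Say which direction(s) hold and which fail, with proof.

Reverse inclusion. Let x ∈ D ∖ ((C ∪ Y) ∪ Y). Then x ∈ D and x ∉ Y, C, from which x ∈ D ∖ ((C ∪ Y) ∪ C).

Forward inclusion. Let x ∈ D ∖ ((C ∪ Y) ∪ C). Then x ∈ D and x ∉ Y, C, from which x ∈ D ∖ ((C ∪ Y) ∪ Y).

Both inclusions hold; the sets are equal.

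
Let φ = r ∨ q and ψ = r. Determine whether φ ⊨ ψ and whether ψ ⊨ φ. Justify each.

Not equivalent: only (⇐) holds.

[⇒] This fails. Under r = F, q = T, the left side is true but the right side is false.

[⇐] Assume the antecedent. If r is true, r ∨ q reduces to true regardless of the other variables. If r is false, the antecedent cannot hold. Either way r ∨ q holds.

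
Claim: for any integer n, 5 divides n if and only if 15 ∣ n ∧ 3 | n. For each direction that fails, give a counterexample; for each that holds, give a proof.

(⇒) fails; (⇐) holds.

(←) Suppose 15 ∣ n and 3 ∣ n. Any common multiple of 15 and 3 is a multiple of their lcm; here lcm(15, 3) = 15·3/gcd(15, 3) = 45/3 = 15, so 15 ∣ n. Since 5 ∣ 15, it follows that 5 ∣ n.

(→) This fails: take n = 5. Certainly 5 ∣ 5, but 15 ∤ 5.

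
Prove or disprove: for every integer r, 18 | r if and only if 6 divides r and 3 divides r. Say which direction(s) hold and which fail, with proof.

Only the forward implication holds.

(→) If 18 ∣ r, write r = 18q. Since 18 = 3·6, r = 6·(3q), so 6 ∣ r; and since 18 = 6·3, r = 3·(6q), so 3 ∣ r.

(←) This fails: take r = 6. Both 6 ∣ 6 and 3 ∣ 6, yet 6 is not a multiple of 18 (since 6 = 0·18 + 6), so 18 ∤ 6.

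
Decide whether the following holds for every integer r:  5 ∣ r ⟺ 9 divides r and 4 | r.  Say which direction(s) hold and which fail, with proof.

Neither direction holds.

Forward direction. This fails: take r = 5. Certainly 5 ∣ 5, but 9 ∤ 5.

Converse. This fails: take r = 36. Both 9 ∣ 36 and 4 ∣ 36, yet 36 is not a multiple of 5 (since 36 = 7·5 + 1), so 5 ∤ 36.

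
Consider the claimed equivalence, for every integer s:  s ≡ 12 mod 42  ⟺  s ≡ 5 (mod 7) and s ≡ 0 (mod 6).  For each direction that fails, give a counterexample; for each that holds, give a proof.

(⇒) Suppose s ≡ 12 (mod 42); write s = 42j + 12. Since 7 ∣ 42, reducing mod 7 gives s ≡ 12 ≡ 5 (mod 7); since 6 ∣ 42, reducing mod 6 gives s ≡ 12 ≡ 0 (mod 6).

(⇐) Conversely, if s ≡ 5 (mod 7) and s ≡ 0 (mod 6), then by the Chinese remainder theorem s ≡ 12 (mod 42). This is exactly s ≡ 12 (mod 42).

Both directions hold.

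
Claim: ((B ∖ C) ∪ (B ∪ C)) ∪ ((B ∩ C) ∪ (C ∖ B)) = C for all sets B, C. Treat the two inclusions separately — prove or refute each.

(⊆) fails; (⊇) holds.

Forward inclusion. This inclusion fails. Take B = {1}, C = ∅; then 1 ∈ ((B ∖ C) ∪ (B ∪ C)) ∪ ((B ∩ C) ∪ (C ∖ B)) but 1 ∉ C.

Reverse inclusion. Let x ∈ C. Then either x ∈ C and x ∉ B; or x ∈ B ∩ C. In each case x ∈ ((B ∖ C) ∪ (B ∪ C)) ∪ ((B ∩ C) ∪ (C ∖ B)), so C ⊆ ((B ∖ C) ∪ (B ∪ C)) ∪ ((B ∩ C) ∪ (C ∖ B)).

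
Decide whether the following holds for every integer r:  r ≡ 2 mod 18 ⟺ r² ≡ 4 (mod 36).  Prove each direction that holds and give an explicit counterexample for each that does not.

Only the forward implication holds.

(⟸) This fails: take r = 16. Then 16² = 256 ≡ 4 (mod 36), yet 16 ≡ 16 (mod 18), not 2.

(⟹) Suppose r ≡ 2 (mod 18). Working modulo 36, r ∈ {2, 20}; for each such r, r² ≡ 4 (mod 36).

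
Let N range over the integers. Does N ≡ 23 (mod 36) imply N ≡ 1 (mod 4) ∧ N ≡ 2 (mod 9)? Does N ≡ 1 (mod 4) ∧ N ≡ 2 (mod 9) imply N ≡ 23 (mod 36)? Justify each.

(→) This fails: N = 23 gives 23 ≡ 23 (mod 36) but 23 ≡ 3 (mod 4), so the conjunction on the right does not hold.

(←) This fails: N = 29 satisfies both congruences on the right (29 ≡ 1 mod 4 and 29 ≡ 2 mod 9) yet 29 ≡ 29 (mod 36), not 23.

Both directions fail.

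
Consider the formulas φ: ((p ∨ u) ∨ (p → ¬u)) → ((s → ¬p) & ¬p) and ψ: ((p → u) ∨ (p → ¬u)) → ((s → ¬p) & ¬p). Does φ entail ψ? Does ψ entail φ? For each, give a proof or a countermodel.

(→) Assume the antecedent. If u is true, the antecedent forces (u = T, s = F, p = F) or (u = T, s = T, p = F), and the consequent holds there. If u is false, the antecedent forces (u = F, s = F, p = F) or (u = F, s = T, p = F), and the consequent holds there. Either way the consequent holds.

(←) Assume the antecedent. If u is true, the antecedent forces (u = T, s = F, p = F) or (u = T, s = T, p = F), and the consequent holds there. If u is false, the antecedent forces (u = F, s = F, p = F) or (u = F, s = T, p = F), and the consequent holds there. Either way the consequent holds.

Both directions hold; the statement is true.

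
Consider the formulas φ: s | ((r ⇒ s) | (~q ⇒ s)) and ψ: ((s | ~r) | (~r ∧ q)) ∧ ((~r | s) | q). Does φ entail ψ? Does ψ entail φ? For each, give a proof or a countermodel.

(⇒) fails; (⇐) holds.

Forward direction. This fails. Under r = T, q = T, s = F, the left side is true but the right side is false.

Converse. Assume the antecedent. If r is true, the antecedent forces (r = T, q = F, s = T) or (r = T, q = T, s = T), and s | ((r ⇒ s) | (~q ⇒ s)) holds there. If r is false, s | ((r ⇒ s) | (~q ⇒ s)) reduces to true regardless of the other variables. Either way s | ((r ⇒ s) | (~q ⇒ s)) holds.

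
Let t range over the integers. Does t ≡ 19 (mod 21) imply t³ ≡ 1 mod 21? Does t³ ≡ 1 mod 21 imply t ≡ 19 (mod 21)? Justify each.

Neither implication holds.

(⟹) This fails: take t = 19. Then 19 ≡ 19 (mod 21), but 19³ = 6859 ≡ 13 (mod 21), not 1.

(⟸) This fails: take t = 1. Then 1³ = 1 ≡ 1 (mod 21), yet 1 ≡ 1 (mod 21), not 19.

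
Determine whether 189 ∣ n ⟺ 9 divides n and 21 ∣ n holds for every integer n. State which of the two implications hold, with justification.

[⇒] If 189 ∣ n, write n = 189q. Since 189 = 21·9, n = 9·(21q), so 9 ∣ n; and since 189 = 9·21, n = 21·(9q), so 21 ∣ n.

[⇐] This fails: take n = 63. Both 9 ∣ 63 and 21 ∣ 63, yet 63 is not a multiple of 189 (since 63 = 0·189 + 63), so 189 ∤ 63.

Not equivalent: only (⇒) holds.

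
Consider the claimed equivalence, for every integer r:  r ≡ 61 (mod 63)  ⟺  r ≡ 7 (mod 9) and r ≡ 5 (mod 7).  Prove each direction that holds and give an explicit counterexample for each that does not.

(⟸) If r ≡ 7 (mod 9) and r ≡ 5 (mod 7), then by the Chinese remainder theorem r ≡ 61 (mod 63). This is exactly r ≡ 61 (mod 63).

(⟹) Suppose r ≡ 61 (mod 63); write r = 63j + 61. Since 9 ∣ 63, reducing mod 9 gives r ≡ 61 ≡ 7 (mod 9); since 7 ∣ 63, reducing mod 7 gives r ≡ 61 ≡ 5 (mod 7).

Both directions hold; the statement is true.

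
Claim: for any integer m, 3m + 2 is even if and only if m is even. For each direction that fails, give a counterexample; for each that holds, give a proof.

Equivalent; both directions hold.

Forward direction. Suppose 3m + 2 is even. Since 3 is odd, 3m and m have the same parity, so 3m + 2 ≡ m + 2 (mod 2). As 2 is even, 3m + 2 is even exactly when m is even. Thus m is even.

Converse. Suppose m is even; write m = 2j. Then 3m + 2 = 3·(2j) + 2 = 2·3j + 2, which is even.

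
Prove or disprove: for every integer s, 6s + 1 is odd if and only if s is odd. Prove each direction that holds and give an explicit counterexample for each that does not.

Forward direction. This fails: take s = 4. Then 6s + 1 = 25, which is odd, yet s = 4 is even, not odd.

Converse. Suppose s is odd. Since 6 is even, 6s is even for every s, so 6s + 1 has the same parity as 1, which is odd. Hence 6s + 1 is odd.

Only the converse holds.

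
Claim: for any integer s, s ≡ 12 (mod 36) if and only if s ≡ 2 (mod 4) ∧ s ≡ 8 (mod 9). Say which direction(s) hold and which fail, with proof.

[⇒] This fails: s = 12 gives 12 ≡ 12 (mod 36) but 12 ≡ 0 (mod 4), so the conjunction on the right does not hold.

[⇐] This fails: s = 26 satisfies both congruences on the right (26 ≡ 2 mod 4 and 26 ≡ 8 mod 9) yet 26 ≡ 26 (mod 36), not 12.

(⇒) fails and (⇐) fails.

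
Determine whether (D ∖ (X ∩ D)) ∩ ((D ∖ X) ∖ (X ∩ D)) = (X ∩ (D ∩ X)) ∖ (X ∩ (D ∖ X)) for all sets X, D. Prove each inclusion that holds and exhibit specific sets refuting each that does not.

Neither inclusion holds.

Forward inclusion. This inclusion fails. Take X = ∅, D = {1}; then 1 ∈ (D ∖ (X ∩ D)) ∩ ((D ∖ X) ∖ (X ∩ D)) but 1 ∉ (X ∩ (D ∩ X)) ∖ (X ∩ (D ∖ X)).

Reverse inclusion. This inclusion fails. Take X = {1}, D = {1}; then 1 ∈ (X ∩ (D ∩ X)) ∖ (X ∩ (D ∖ X)) but 1 ∉ (D ∖ (X ∩ D)) ∩ ((D ∖ X) ∖ (X ∩ D)).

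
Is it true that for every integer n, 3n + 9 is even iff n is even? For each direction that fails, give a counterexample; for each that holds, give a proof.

Neither implication holds.

Forward direction. This fails: n = 7 gives 3n + 9 = 30, which is even, but 7 is odd, not even.

Converse. This also fails: n = 2 is even, but 3n + 9 = 15 is odd, not even.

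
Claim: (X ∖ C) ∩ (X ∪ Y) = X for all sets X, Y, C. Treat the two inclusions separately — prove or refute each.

(⊇) This inclusion fails. Take X = {1}, Y = ∅, C = {1}; then 1 ∈ X but 1 ∉ (X ∖ C) ∩ (X ∪ Y).

(⊆) Let x ∈ (X ∖ C) ∩ (X ∪ Y). Then either x ∈ X and x ∉ Y, C; or x ∈ X ∩ Y and x ∉ C. In each case x ∈ X, so (X ∖ C) ∩ (X ∪ Y) ⊆ X.

The sets are not equal: only the forward inclusion holds.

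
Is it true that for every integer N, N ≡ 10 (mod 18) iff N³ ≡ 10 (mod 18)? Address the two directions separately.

[⇒] Suppose N ≡ 10 (mod 18). Write N = 18j + 10. Then (18j + 10)³ = 5832j³ + 9720j² + 5400j + 1000 = 18(324j³ + 540j² + 300j + 55) + 10, so N³ ≡ 10 (mod 18).

[⇐] This fails: take N = 4. Then 4³ = 64 ≡ 10 (mod 18), yet 4 ≡ 4 (mod 18), not 10.

Only the forward implication holds.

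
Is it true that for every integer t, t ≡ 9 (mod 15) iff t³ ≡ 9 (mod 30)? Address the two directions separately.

Not equivalent: only (⇐) holds.

Forward direction. This fails: take t = 24. Then 24 ≡ 9 (mod 15), but 24³ = 13824 ≡ 24 (mod 30), not 9.

Converse. The residues r modulo 30 with r³ ≡ 9 (mod 30) are exactly {9}, and each is ≡ 9 (mod 15).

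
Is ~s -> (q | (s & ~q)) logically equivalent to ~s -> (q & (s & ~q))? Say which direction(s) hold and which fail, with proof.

Forward direction. This fails. Under s = F, q = T, the left side is true but the right side is false.

Converse. Assume the antecedent. If s is true, ~s -> (q | (s & ~q)) reduces to true regardless of the other variables. If s is false, the antecedent cannot hold. Either way ~s -> (q | (s & ~q)) holds.

Only the reverse direction holds.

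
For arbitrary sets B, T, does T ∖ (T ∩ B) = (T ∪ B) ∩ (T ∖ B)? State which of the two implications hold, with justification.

Both inclusions hold; the sets are equal.

(⟸) Let x ∈ (T ∪ B) ∩ (T ∖ B). Then x ∈ T and x ∉ B, from which x ∈ T ∖ (T ∩ B).

(⟹) Let x ∈ T ∖ (T ∩ B). Then x ∈ T and x ∉ B, from which x ∈ (T ∪ B) ∩ (T ∖ B).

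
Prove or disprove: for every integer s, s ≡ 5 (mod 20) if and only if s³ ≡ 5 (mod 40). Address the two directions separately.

Only the reverse direction holds.

[⇒] This fails: take s = 25. Then 25 ≡ 5 (mod 20), but 25³ = 15625 ≡ 25 (mod 40), not 5.

[⇐] Conversely, the residues r modulo 40 with r³ ≡ 5 (mod 40) are exactly {5}, and each is ≡ 5 (mod 20).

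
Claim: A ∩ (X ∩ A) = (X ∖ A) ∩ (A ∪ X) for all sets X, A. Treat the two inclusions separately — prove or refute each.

(⊆) fails and (⊇) fails.

Forward inclusion. This inclusion fails. Take X = {1}, A = {1}; then 1 ∈ A ∩ (X ∩ A) but 1 ∉ (X ∖ A) ∩ (A ∪ X).

Reverse inclusion. This inclusion fails. Take X = {1}, A = ∅; then 1 ∈ (X ∖ A) ∩ (A ∪ X) but 1 ∉ A ∩ (X ∩ A).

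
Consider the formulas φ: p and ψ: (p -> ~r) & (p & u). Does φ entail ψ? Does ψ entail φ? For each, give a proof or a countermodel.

Only the converse holds.

(⇒) This fails. Under p = T, u = F, r = F, the left side is true but the right side is false.

(⇐) Assume the antecedent. If p is true, p reduces to true regardless of the other variables. If p is false, the antecedent cannot hold. Either way p holds.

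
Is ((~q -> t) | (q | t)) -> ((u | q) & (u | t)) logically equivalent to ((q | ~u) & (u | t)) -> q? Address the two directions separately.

[⇒] Assume the antecedent. If u is true, ((q | ~u) & (u | t)) -> q reduces to true regardless of the other variables. If u is false, the antecedent forces (t = F, u = F, q = F) or (t = T, u = F, q = T), and ((q | ~u) & (u | t)) -> q holds there. Either way ((q | ~u) & (u | t)) -> q holds.

[⇐] This fails. Under t = F, u = F, q = T, the left side is false but the right side is true.

(⇒) holds; (⇐) fails.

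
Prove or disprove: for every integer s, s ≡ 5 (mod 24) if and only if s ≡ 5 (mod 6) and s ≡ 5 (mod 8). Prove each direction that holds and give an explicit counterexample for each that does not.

Both implications hold.

[⇐] If s ≡ 5 (mod 6) and s ≡ 5 (mod 8), then by the Chinese remainder theorem s ≡ 5 (mod 24). This is exactly s ≡ 5 (mod 24).

[⇒] Suppose s ≡ 5 (mod 24); write s = 24j + 5. Since 6 ∣ 24, reducing mod 6 gives s ≡ 5 (mod 6); since 8 ∣ 24, reducing mod 8 gives s ≡ 5 (mod 8).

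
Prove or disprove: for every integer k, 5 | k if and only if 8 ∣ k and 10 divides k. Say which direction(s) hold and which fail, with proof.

The forward direction fails; the converse holds.

(⇐) Suppose 8 ∣ k and 10 ∣ k. Any common multiple of 8 and 10 is a multiple of their lcm; here lcm(8, 10) = 8·10/gcd(8, 10) = 80/2 = 40, so 40 ∣ k. Since 5 ∣ 40, it follows that 5 ∣ k.

(⇒) This fails: take k = 5. Certainly 5 ∣ 5, but 8 ∤ 5.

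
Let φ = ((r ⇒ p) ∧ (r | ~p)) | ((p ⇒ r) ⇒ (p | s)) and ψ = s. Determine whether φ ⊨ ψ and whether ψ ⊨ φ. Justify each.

Converse. Assume the antecedent. If p is true, the consequent reduces to true regardless of the other variables. If p is false, the antecedent forces (p = F, s = T, r = F) or (p = F, s = T, r = T), and the consequent holds there. Either way the consequent holds.

Forward direction. This fails. Under p = F, s = F, r = F, the left side is true but the right side is false.

(⇒) fails; (⇐) holds.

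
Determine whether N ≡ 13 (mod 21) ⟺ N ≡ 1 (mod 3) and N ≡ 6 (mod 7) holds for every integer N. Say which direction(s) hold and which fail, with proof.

(←) If N ≡ 1 (mod 3) and N ≡ 6 (mod 7), then by the Chinese remainder theorem N ≡ 13 (mod 21). This is exactly N ≡ 13 (mod 21).

(→) Suppose N ≡ 13 (mod 21); write N = 21j + 13. Since 3 ∣ 21, reducing mod 3 gives N ≡ 13 ≡ 1 (mod 3); since 7 ∣ 21, reducing mod 7 gives N ≡ 13 ≡ 6 (mod 7).

Both directions hold; the statement is true.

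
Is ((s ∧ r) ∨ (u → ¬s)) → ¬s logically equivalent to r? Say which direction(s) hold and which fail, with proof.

[⇒] This fails. Under r = F, s = F, u = F, the left side is true but the right side is false.

[⇐] This fails. Under r = T, s = T, u = F, the left side is false but the right side is true.

Neither direction holds.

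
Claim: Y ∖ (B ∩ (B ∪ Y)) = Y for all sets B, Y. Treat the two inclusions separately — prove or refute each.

Reverse inclusion. This inclusion fails. Take B = {1}, Y = {1}; then 1 ∈ Y but 1 ∉ Y ∖ (B ∩ (B ∪ Y)).

Forward inclusion. Let x ∈ Y ∖ (B ∩ (B ∪ Y)). Then x ∈ Y and x ∉ B, from which x ∈ Y.

The sets are not equal: only the forward inclusion holds.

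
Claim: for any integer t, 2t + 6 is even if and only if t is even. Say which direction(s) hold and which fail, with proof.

(→) This fails: take t = 7. Then 2t + 6 = 20, which is even, yet t = 7 is odd, not even.

(←) Suppose t is even. Since 2 is even, 2t is even for every t, so 2t + 6 has the same parity as 6, which is even. Hence 2t + 6 is even.

Only the reverse direction holds.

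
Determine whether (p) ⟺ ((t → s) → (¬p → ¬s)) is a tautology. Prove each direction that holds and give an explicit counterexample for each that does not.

(⇒) holds; (⇐) fails.

(⟹) Assume the antecedent. If t is true, the antecedent forces (t = T, s = F, p = T) or (t = T, s = T, p = T), and (t → s) → (¬p → ¬s) holds there. If t is false, the antecedent forces (t = F, s = F, p = T) or (t = F, s = T, p = T), and (t → s) → (¬p → ¬s) holds there. Either way (t → s) → (¬p → ¬s) holds.

(⟸) This fails. Under t = F, s = F, p = F, the left side is false but the right side is true.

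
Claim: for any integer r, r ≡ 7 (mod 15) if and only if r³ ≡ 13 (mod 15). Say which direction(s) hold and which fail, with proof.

Both directions hold.

Forward direction. Suppose r ≡ 7 (mod 15). Write r = 15j + 7. Then (15j + 7)³ = 3375j³ + 4725j² + 2205j + 343 = 15(225j³ + 315j² + 147j + 22) + 13, so r³ ≡ 13 (mod 15).

Converse. Suppose r³ ≡ 13 (mod 15). The only residue r in {0, …, 14} with r³ ≡ 13 (mod 15) is r = 7, so r ≡ 7 (mod 15).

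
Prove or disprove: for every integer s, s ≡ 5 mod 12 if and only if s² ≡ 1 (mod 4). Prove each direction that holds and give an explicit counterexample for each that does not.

Only the forward direction holds.

(⟹) Suppose s ≡ 5 (mod 12). Then s² ≡ 5² = 25 (mod 12), and since 4 ∣ 12, also s² ≡ 1 (mod 4).

(⟸) This fails: take s = 1. Then 1² = 1 ≡ 1 (mod 4), yet 1 ≡ 1 (mod 12), not 5.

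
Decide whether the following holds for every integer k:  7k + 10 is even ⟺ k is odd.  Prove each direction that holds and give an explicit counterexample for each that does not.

(→) This fails: k = 2 gives 7k + 10 = 24, which is even, but 2 is even, not odd.

(←) This also fails: k = 1 is odd, but 7k + 10 = 17 is odd, not even.

(⇒) fails and (⇐) fails.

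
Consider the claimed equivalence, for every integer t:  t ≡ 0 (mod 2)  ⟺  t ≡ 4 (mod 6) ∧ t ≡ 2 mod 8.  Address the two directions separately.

Only the converse holds.

[⇐] If t ≡ 4 (mod 6) and t ≡ 2 (mod 8), then by the Chinese remainder theorem t ≡ 10 (mod 24). Since 10 ≡ 0 (mod 2) and 2 ∣ 24, we get t ≡ 0 (mod 2).

[⇒] This fails: t = 0 gives 0 ≡ 0 (mod 2) but 0 ≡ 0 (mod 6), so the conjunction on the right does not hold.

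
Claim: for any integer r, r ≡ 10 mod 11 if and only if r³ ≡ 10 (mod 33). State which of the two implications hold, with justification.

Not equivalent: only (⇐) holds.

(→) This fails: take r = 21. Then 21 ≡ 10 (mod 11), but 21³ = 9261 ≡ 21 (mod 33), not 10.

(←) Conversely, the residues r modulo 33 with r³ ≡ 10 (mod 33) are exactly {10}, and each is ≡ 10 (mod 11).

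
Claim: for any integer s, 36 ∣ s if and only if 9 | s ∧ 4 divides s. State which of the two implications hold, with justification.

(⟹) If 36 ∣ s, write s = 36q. Since 36 = 4·9, s = 9·(4q), so 9 ∣ s; and since 36 = 9·4, s = 4·(9q), so 4 ∣ s.

(⟸) Suppose 9 ∣ s and 4 ∣ s. Any common multiple of 9 and 4 is a multiple of their lcm; here gcd(9, 4) = 1, so lcm(9, 4) = 9·4 = 36, so 36 ∣ s.

Equivalent; both directions hold.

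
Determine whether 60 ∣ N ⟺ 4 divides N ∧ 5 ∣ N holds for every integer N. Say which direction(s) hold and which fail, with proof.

(⟹) If 60 ∣ N, write N = 60q. Since 60 = 15·4, N = 4·(15q), so 4 ∣ N; and since 60 = 12·5, N = 5·(12q), so 5 ∣ N.

(⟸) This fails: take N = 20. Both 4 ∣ 20 and 5 ∣ 20, yet 20 is not a multiple of 60 (since 20 = 0·60 + 20), so 60 ∤ 20.

Not equivalent: only (⇒) holds.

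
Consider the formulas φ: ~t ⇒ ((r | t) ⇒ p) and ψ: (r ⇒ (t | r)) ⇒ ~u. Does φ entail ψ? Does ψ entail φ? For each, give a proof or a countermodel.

Forward direction. This fails. Under p = F, t = F, u = T, r = F, the left side is true but the right side is false.

Converse. This fails. Under p = F, t = F, u = F, r = T, the left side is false but the right side is true.

(⇒) fails and (⇐) fails.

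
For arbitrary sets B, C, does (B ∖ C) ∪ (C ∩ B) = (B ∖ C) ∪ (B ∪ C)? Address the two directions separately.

Forward inclusion. Let x ∈ (B ∖ C) ∪ (C ∩ B). Then either x ∈ B and x ∉ C; or x ∈ B ∩ C. In each case x ∈ (B ∖ C) ∪ (B ∪ C), so (B ∖ C) ∪ (C ∩ B) ⊆ (B ∖ C) ∪ (B ∪ C).

Reverse inclusion. This inclusion fails. Take B = ∅, C = {1}; then 1 ∈ (B ∖ C) ∪ (B ∪ C) but 1 ∉ (B ∖ C) ∪ (C ∩ B).

(⊆) holds; (⊇) fails.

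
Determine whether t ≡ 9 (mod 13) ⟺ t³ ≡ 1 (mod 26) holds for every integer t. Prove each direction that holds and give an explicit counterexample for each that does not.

Both directions fail.

[⇒] This fails: take t = 22. Then 22 ≡ 9 (mod 13), but 22³ = 10648 ≡ 14 (mod 26), not 1.

[⇐] This fails: take t = 1. Then 1³ = 1 ≡ 1 (mod 26), yet 1 ≡ 1 (mod 13), not 9.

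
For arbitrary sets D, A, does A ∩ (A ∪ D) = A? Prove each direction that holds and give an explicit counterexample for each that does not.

Both inclusions hold; the sets are equal.

(⟸) Let x ∈ A. Then either x ∈ A and x ∉ D; or x ∈ D ∩ A. In each case x ∈ A ∩ (A ∪ D), so A ⊆ A ∩ (A ∪ D).

(⟹) Let x ∈ A ∩ (A ∪ D). Then either x ∈ A and x ∉ D; or x ∈ D ∩ A. In each case x ∈ A, so A ∩ (A ∪ D) ⊆ A.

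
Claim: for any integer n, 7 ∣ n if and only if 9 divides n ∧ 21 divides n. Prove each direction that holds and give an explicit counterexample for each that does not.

The forward direction fails; the converse holds.

(⇒) This fails: take n = 7. Certainly 7 ∣ 7, but 9 ∤ 7.

(⇐) Suppose 9 ∣ n and 21 ∣ n. Any common multiple of 9 and 21 is a multiple of their lcm; here lcm(9, 21) = 9·21/gcd(9, 21) = 189/3 = 63, so 63 ∣ n. Since 7 ∣ 63, it follows that 7 ∣ n.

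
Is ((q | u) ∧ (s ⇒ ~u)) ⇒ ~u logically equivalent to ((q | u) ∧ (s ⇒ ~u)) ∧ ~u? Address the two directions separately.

(⇒) This fails. Under q = F, u = F, s = F, the left side is true but the right side is false.

(⇐) Assume the antecedent. If q is true, the antecedent forces (q = T, u = F, s = F) or (q = T, u = F, s = T), and ((q | u) ∧ (s ⇒ ~u)) ⇒ ~u holds there. If q is false, the antecedent cannot hold. Either way ((q | u) ∧ (s ⇒ ~u)) ⇒ ~u holds.

Not equivalent: only (⇐) holds.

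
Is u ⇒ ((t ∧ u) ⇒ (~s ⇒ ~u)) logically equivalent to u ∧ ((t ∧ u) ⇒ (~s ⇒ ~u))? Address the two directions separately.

(⇒) fails; (⇐) holds.

(⇒) This fails. Under t = F, u = F, s = F, the left side is true but the right side is false.

(⇐) Assume the antecedent. If t is true, the antecedent forces (t = T, u = T, s = T), and u ⇒ ((t ∧ u) ⇒ (~s ⇒ ~u)) holds there. If t is false, u ⇒ ((t ∧ u) ⇒ (~s ⇒ ~u)) reduces to true regardless of the other variables. Either way u ⇒ ((t ∧ u) ⇒ (~s ⇒ ~u)) holds.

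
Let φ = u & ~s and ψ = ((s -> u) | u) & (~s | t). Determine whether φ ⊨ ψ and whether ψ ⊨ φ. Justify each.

(⟹) Assume the antecedent. If u is true, the antecedent forces (u = T, s = F, t = F) or (u = T, s = F, t = T), and ((s -> u) | u) & (~s | t) holds there. If u is false, the antecedent cannot hold. Either way ((s -> u) | u) & (~s | t) holds.

(⟸) This fails. Under u = F, s = F, t = F, the left side is false but the right side is true.

Only the forward direction holds.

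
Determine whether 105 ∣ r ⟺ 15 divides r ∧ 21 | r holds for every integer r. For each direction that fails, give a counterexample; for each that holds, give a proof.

Forward direction. If 105 ∣ r, write r = 105q. Since 105 = 7·15, r = 15·(7q), so 15 ∣ r; and since 105 = 5·21, r = 21·(5q), so 21 ∣ r.

Converse. Suppose 15 ∣ r and 21 ∣ r. Any common multiple of 15 and 21 is a multiple of their lcm; here lcm(15, 21) = 15·21/gcd(15, 21) = 315/3 = 105, so 105 ∣ r.

Both implications hold.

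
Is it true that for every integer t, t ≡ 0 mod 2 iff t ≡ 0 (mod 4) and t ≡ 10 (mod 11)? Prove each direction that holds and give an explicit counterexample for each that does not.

Only the reverse direction holds.

(⇒) This fails: t = 0 gives 0 ≡ 0 (mod 2) but 0 ≡ 0 (mod 11), so the conjunction on the right does not hold.

(⇐) Conversely, if t ≡ 0 (mod 4) and t ≡ 10 (mod 11), then by the Chinese remainder theorem t ≡ 32 (mod 44). Since 32 ≡ 0 (mod 2) and 2 ∣ 44, we get t ≡ 0 (mod 2).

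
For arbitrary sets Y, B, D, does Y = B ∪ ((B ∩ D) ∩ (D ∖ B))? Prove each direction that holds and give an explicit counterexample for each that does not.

Forward inclusion. This inclusion fails. Take Y = {1}, B = ∅, D = ∅; then 1 ∈ Y but 1 ∉ B ∪ ((B ∩ D) ∩ (D ∖ B)).

Reverse inclusion. This inclusion fails. Take Y = ∅, B = {1}, D = ∅; then 1 ∈ B ∪ ((B ∩ D) ∩ (D ∖ B)) but 1 ∉ Y.

Neither inclusion holds.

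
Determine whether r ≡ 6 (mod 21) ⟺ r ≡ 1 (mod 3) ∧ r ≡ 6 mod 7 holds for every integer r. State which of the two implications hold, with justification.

Both directions fail.

(⇒) This fails: r = 6 gives 6 ≡ 6 (mod 21) but 6 ≡ 0 (mod 3), so the conjunction on the right does not hold.

(⇐) This fails: r = 13 satisfies both congruences on the right (13 ≡ 1 mod 3 and 13 ≡ 6 mod 7) yet 13 ≡ 13 (mod 21), not 6.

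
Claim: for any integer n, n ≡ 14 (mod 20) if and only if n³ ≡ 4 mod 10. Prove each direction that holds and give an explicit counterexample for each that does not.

Not equivalent: only (⇒) holds.

(←) This fails: take n = 4. Then 4³ = 64 ≡ 4 (mod 10), yet 4 ≡ 4 (mod 20), not 14.

(→) Suppose n ≡ 14 (mod 20). Then n³ ≡ 14³ = 2744 (mod 20), and since 10 ∣ 20, also n³ ≡ 4 (mod 10).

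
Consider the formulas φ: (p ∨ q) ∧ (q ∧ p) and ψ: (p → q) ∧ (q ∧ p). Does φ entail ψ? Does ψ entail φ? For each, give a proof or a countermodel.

[⇐] Assume the antecedent. If q is true, the antecedent forces (q = T, p = T), and (p ∨ q) ∧ (q ∧ p) holds there. If q is false, the antecedent cannot hold. Either way (p ∨ q) ∧ (q ∧ p) holds.

[⇒] Assume the antecedent. If q is true, the antecedent forces (q = T, p = T), and (p → q) ∧ (q ∧ p) holds there. If q is false, the antecedent cannot hold. Either way (p → q) ∧ (q ∧ p) holds.

Both implications hold.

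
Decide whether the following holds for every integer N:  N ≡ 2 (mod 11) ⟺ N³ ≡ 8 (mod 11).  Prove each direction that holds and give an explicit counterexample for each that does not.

Both implications hold.

(→) Suppose N ≡ 2 (mod 11). Write N = 11j + 2. Then (11j + 2)³ = 1331j³ + 726j² + 132j + 8 = 11(121j³ + 66j² + 12j) + 8, so N³ ≡ 8 (mod 11).

(←) Conversely, suppose N³ ≡ 8 (mod 11). The only residue r in {0, …, 10} with r³ ≡ 8 (mod 11) is r = 2, so N ≡ 2 (mod 11).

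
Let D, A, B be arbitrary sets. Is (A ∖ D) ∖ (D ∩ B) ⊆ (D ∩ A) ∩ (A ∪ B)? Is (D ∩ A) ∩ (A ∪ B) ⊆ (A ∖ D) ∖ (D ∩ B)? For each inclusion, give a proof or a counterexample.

Forward inclusion. This inclusion fails. Take D = ∅, A = {1}, B = ∅; then 1 ∈ (A ∖ D) ∖ (D ∩ B) but 1 ∉ (D ∩ A) ∩ (A ∪ B).

Reverse inclusion. This inclusion fails. Take D = {1}, A = {1}, B = ∅; then 1 ∈ (D ∩ A) ∩ (A ∪ B) but 1 ∉ (A ∖ D) ∖ (D ∩ B).

(⊆) fails and (⊇) fails.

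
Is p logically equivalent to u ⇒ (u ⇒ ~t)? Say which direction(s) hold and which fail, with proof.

(⇒) This fails. Under u = T, p = T, t = T, the left side is true but the right side is false.

(⇐) This fails. Under u = F, p = F, t = F, the left side is false but the right side is true.

(⇒) fails and (⇐) fails.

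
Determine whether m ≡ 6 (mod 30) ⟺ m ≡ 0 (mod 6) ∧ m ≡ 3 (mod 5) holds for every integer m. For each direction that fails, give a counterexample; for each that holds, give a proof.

Neither implication holds.

Forward direction. This fails: m = 6 gives 6 ≡ 6 (mod 30) but 6 ≡ 1 (mod 5), so the conjunction on the right does not hold.

Converse. This fails: m = 18 satisfies both congruences on the right (18 ≡ 0 mod 6 and 18 ≡ 3 mod 5) yet 18 ≡ 18 (mod 30), not 6.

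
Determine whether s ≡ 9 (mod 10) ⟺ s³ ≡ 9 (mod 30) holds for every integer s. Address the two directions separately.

(⇒) fails; (⇐) holds.

(→) This fails: take s = 19. Then 19 ≡ 9 (mod 10), but 19³ = 6859 ≡ 19 (mod 30), not 9.

(←) Conversely, the residues r modulo 30 with r³ ≡ 9 (mod 30) are exactly {9}, and each is ≡ 9 (mod 10).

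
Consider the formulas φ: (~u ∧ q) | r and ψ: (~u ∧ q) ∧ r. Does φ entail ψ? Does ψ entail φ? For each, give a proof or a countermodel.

(⇒) This fails. Under q = T, u = F, r = F, the left side is true but the right side is false.

(⇐) Assume the antecedent. If q is true, the antecedent forces (q = T, u = F, r = T), and (~u ∧ q) | r holds there. If q is false, the antecedent cannot hold. Either way (~u ∧ q) | r holds.

The forward direction fails; the converse holds.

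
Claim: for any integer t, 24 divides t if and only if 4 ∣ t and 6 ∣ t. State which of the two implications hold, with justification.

(⟹) If 24 ∣ t, write t = 24q. Since 24 = 6·4, t = 4·(6q), so 4 ∣ t; and since 24 = 4·6, t = 6·(4q), so 6 ∣ t.

(⟸) This fails: take t = 12. Both 4 ∣ 12 and 6 ∣ 12, yet 12 is not a multiple of 24 (since 12 = 0·24 + 12), so 24 ∤ 12.

Only the forward implication holds.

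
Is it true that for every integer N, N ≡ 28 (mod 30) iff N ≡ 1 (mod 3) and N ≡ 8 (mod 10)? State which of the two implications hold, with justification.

Both directions hold.

(⟹) Suppose N ≡ 28 (mod 30); write N = 30j + 28. Since 3 ∣ 30, reducing mod 3 gives N ≡ 28 ≡ 1 (mod 3); since 10 ∣ 30, reducing mod 10 gives N ≡ 28 ≡ 8 (mod 10).

(⟸) Conversely, if N ≡ 1 (mod 3) and N ≡ 8 (mod 10), then by the Chinese remainder theorem N ≡ 28 (mod 30). This is exactly N ≡ 28 (mod 30).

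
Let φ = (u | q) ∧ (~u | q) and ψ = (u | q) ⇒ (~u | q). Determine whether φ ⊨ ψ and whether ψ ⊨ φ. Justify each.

Forward direction. Assume the antecedent. If q is true, (u | q) ⇒ (~u | q) reduces to true regardless of the other variables. If q is false, the antecedent cannot hold. Either way (u | q) ⇒ (~u | q) holds.

Converse. This fails. Under q = F, u = F, the left side is false but the right side is true.

The forward direction holds; the converse fails.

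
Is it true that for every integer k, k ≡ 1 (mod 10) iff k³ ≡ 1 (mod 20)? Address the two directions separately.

(⇒) This fails: take k = 11. Then 11 ≡ 1 (mod 10), but 11³ = 1331 ≡ 11 (mod 20), not 1.

(⇐) Conversely, the residues r modulo 20 with r³ ≡ 1 (mod 20) are exactly {1}, and each is ≡ 1 (mod 10).

Only the converse holds.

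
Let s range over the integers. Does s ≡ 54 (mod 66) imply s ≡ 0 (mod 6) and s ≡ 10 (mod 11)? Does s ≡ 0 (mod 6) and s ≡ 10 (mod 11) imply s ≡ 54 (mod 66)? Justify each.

Both directions hold; the statement is true.

(⇒) Suppose s ≡ 54 (mod 66); write s = 66j + 54. Since 6 ∣ 66, reducing mod 6 gives s ≡ 54 ≡ 0 (mod 6); since 11 ∣ 66, reducing mod 11 gives s ≡ 54 ≡ 10 (mod 11).

(⇐) Conversely, if s ≡ 0 (mod 6) and s ≡ 10 (mod 11), then by the Chinese remainder theorem s ≡ 54 (mod 66). This is exactly s ≡ 54 (mod 66).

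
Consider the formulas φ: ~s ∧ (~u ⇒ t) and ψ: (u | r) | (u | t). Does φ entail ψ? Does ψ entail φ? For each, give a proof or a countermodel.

Converse. This fails. Under u = F, t = F, r = T, s = F, the left side is false but the right side is true.

Forward direction. Assume the antecedent. If u is true, (u | r) | (u | t) reduces to true regardless of the other variables. If u is false, the antecedent forces (u = F, t = T, r = F, s = F) or (u = F, t = T, r = T, s = F), and (u | r) | (u | t) holds there. Either way (u | r) | (u | t) holds.

Only the forward direction holds.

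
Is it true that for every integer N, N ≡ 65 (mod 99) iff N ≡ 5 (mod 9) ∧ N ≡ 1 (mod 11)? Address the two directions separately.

(⇒) fails and (⇐) fails.

[⇒] This fails: N = 65 gives 65 ≡ 65 (mod 99) but 65 ≡ 2 (mod 9), so the conjunction on the right does not hold.

[⇐] This fails: N = 23 satisfies both congruences on the right (23 ≡ 5 mod 9 and 23 ≡ 1 mod 11) yet 23 ≡ 23 (mod 99), not 65.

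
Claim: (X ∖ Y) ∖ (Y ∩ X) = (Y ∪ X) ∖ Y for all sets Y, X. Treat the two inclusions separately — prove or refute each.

(⟸) Let x ∈ (Y ∪ X) ∖ Y. Then x ∈ X and x ∉ Y, from which x ∈ (X ∖ Y) ∖ (Y ∩ X).

(⟹) Let x ∈ (X ∖ Y) ∖ (Y ∩ X). Then x ∈ X and x ∉ Y, from which x ∈ (Y ∪ X) ∖ Y.

Both inclusions hold.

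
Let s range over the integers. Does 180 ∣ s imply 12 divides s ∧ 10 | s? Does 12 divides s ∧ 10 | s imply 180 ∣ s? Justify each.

Not equivalent: only (⇒) holds.

(⇒) If 180 ∣ s, write s = 180q. Since 180 = 15·12, s = 12·(15q), so 12 ∣ s; and since 180 = 18·10, s = 10·(18q), so 10 ∣ s.

(⇐) This fails: take s = 60. Both 12 ∣ 60 and 10 ∣ 60, yet 60 is not a multiple of 180 (since 60 = 0·180 + 60), so 180 ∤ 60.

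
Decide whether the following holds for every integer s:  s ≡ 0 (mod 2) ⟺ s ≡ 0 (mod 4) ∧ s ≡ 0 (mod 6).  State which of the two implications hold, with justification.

(⇒) fails; (⇐) holds.

(⇒) This fails: s = 2 gives 2 ≡ 0 (mod 2) but 2 ≡ 2 (mod 4), so the conjunction on the right does not hold.

(⇐) Conversely, if s ≡ 0 (mod 4) and s ≡ 0 (mod 6), then by the Chinese remainder theorem s ≡ 0 (mod 12). Since 0 ≡ 0 (mod 2) and 2 ∣ 12, we get s ≡ 0 (mod 2).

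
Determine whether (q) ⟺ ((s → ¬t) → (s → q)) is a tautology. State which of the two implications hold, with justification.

(⟹) Assume the antecedent. If q is true, (s → ¬t) → (s → q) reduces to true regardless of the other variables. If q is false, the antecedent cannot hold. Either way (s → ¬t) → (s → q) holds.

(⟸) This fails. Under q = F, t = F, s = F, the left side is false but the right side is true.

(⇒) holds; (⇐) fails.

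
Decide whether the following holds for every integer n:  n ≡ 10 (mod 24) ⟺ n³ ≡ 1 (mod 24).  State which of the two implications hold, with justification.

(⇒) This fails: take n = 10. Then 10 ≡ 10 (mod 24), but 10³ = 1000 ≡ 16 (mod 24), not 1.

(⇐) This fails: take n = 1. Then 1³ = 1 ≡ 1 (mod 24), yet 1 ≡ 1 (mod 24), not 10.

Neither implication holds.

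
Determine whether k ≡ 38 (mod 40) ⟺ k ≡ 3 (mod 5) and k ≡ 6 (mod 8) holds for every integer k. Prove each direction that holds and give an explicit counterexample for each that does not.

Both directions hold; the statement is true.

Converse. If k ≡ 3 (mod 5) and k ≡ 6 (mod 8), then by the Chinese remainder theorem k ≡ 38 (mod 40). This is exactly k ≡ 38 (mod 40).

Forward direction. Suppose k ≡ 38 (mod 40); write k = 40j + 38. Since 5 ∣ 40, reducing mod 5 gives k ≡ 38 ≡ 3 (mod 5); since 8 ∣ 40, reducing mod 8 gives k ≡ 38 ≡ 6 (mod 8).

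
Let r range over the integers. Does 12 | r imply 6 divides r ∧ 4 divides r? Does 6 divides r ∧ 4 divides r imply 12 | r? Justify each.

(⇒) If 12 ∣ r, write r = 12q. Since 12 = 2·6, r = 6·(2q), so 6 ∣ r; and since 12 = 3·4, r = 4·(3q), so 4 ∣ r.

(⇐) Suppose 6 ∣ r and 4 ∣ r. Any common multiple of 6 and 4 is a multiple of their lcm; here lcm(6, 4) = 6·4/gcd(6, 4) = 24/2 = 12, so 12 ∣ r.

Both directions hold; the statement is true.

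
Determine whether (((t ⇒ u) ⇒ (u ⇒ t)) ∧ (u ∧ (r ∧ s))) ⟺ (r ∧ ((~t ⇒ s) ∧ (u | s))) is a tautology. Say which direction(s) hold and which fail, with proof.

Only the forward direction holds.

(⟹) Assume the antecedent. If t is true, the antecedent forces (t = T, r = T, s = T, u = T), and r ∧ ((~t ⇒ s) ∧ (u | s)) holds there. If t is false, the antecedent cannot hold. Either way r ∧ ((~t ⇒ s) ∧ (u | s)) holds.

(⟸) This fails. Under t = F, r = T, s = T, u = F, the left side is false but the right side is true.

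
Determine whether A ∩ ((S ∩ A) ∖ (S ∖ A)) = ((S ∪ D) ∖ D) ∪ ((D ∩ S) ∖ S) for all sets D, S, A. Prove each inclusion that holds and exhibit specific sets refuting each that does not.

(⊆) fails and (⊇) fails.

(⊆) This inclusion fails. Take D = {1}, S = {1}, A = {1}; then 1 ∈ A ∩ ((S ∩ A) ∖ (S ∖ A)) but 1 ∉ ((S ∪ D) ∖ D) ∪ ((D ∩ S) ∖ S).

(⊇) This inclusion fails. Take D = ∅, S = {1}, A = ∅; then 1 ∈ ((S ∪ D) ∖ D) ∪ ((D ∩ S) ∖ S) but 1 ∉ A ∩ ((S ∩ A) ∖ (S ∖ A)).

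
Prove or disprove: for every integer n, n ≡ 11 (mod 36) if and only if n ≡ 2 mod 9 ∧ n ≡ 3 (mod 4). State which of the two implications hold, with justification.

Equivalent; both directions hold.

[⇒] Suppose n ≡ 11 (mod 36); write n = 36j + 11. Since 9 ∣ 36, reducing mod 9 gives n ≡ 11 ≡ 2 (mod 9); since 4 ∣ 36, reducing mod 4 gives n ≡ 11 ≡ 3 (mod 4).

[⇐] Conversely, if n ≡ 2 (mod 9) and n ≡ 3 (mod 4), then by the Chinese remainder theorem n ≡ 11 (mod 36). This is exactly n ≡ 11 (mod 36).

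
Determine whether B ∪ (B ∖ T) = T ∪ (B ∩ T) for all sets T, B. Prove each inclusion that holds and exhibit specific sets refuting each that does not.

Neither inclusion holds.

(⊆) This inclusion fails. Take T = ∅, B = {1}; then 1 ∈ B ∪ (B ∖ T) but 1 ∉ T ∪ (B ∩ T).

(⊇) This inclusion fails. Take T = {1}, B = ∅; then 1 ∈ T ∪ (B ∩ T) but 1 ∉ B ∪ (B ∖ T).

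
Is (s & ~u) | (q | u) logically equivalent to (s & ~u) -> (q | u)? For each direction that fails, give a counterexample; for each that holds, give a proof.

[⇒] This fails. Under s = T, q = F, u = F, the left side is true but the right side is false.

[⇐] This fails. Under s = F, q = F, u = F, the left side is false but the right side is true.

(⇒) fails and (⇐) fails.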